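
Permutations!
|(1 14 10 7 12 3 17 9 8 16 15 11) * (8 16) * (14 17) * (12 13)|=|(1 17 9 16 15 11)(3 14 10 7 13 12)|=6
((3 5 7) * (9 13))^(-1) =(3 7 5)(9 13)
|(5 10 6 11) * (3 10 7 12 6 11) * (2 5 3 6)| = |(2 5 7 12)(3 10 11)| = 12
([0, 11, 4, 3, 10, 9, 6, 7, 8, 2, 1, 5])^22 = (1 11 5 9 2 4 10)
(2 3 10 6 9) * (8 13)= (2 3 10 6 9)(8 13)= [0, 1, 3, 10, 4, 5, 9, 7, 13, 2, 6, 11, 12, 8]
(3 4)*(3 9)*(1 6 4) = (1 6 4 9 3) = [0, 6, 2, 1, 9, 5, 4, 7, 8, 3]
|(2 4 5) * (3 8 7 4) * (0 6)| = 6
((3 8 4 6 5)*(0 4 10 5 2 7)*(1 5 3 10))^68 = (0 2 4 7 6)(1 3 5 8 10)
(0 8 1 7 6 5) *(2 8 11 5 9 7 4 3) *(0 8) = (0 11 5 8 1 4 3 2)(6 9 7) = [11, 4, 0, 2, 3, 8, 9, 6, 1, 7, 10, 5]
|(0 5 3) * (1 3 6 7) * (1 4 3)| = 6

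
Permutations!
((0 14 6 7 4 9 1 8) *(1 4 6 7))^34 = ((0 14 7 6 1 8)(4 9))^34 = (0 1 7)(6 14 8)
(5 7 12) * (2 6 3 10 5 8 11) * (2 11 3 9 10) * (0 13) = (0 13)(2 6 9 10 5 7 12 8 3) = [13, 1, 6, 2, 4, 7, 9, 12, 3, 10, 5, 11, 8, 0]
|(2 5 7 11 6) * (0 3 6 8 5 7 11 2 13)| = 12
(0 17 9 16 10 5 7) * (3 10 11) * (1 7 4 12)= [17, 7, 2, 10, 12, 4, 6, 0, 8, 16, 5, 3, 1, 13, 14, 15, 11, 9]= (0 17 9 16 11 3 10 5 4 12 1 7)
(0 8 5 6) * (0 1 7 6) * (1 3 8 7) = (0 7 6 3 8 5) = [7, 1, 2, 8, 4, 0, 3, 6, 5]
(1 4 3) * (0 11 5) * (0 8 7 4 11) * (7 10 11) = (1 7 4 3)(5 8 10 11) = [0, 7, 2, 1, 3, 8, 6, 4, 10, 9, 11, 5]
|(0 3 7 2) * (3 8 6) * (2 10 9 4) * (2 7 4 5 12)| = 11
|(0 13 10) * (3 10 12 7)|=|(0 13 12 7 3 10)|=6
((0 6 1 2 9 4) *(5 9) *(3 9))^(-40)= (9)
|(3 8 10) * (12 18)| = 6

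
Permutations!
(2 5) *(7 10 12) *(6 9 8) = (2 5)(6 9 8)(7 10 12) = [0, 1, 5, 3, 4, 2, 9, 10, 6, 8, 12, 11, 7]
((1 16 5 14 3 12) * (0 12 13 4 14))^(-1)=((0 12 1 16 5)(3 13 4 14))^(-1)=(0 5 16 1 12)(3 14 4 13)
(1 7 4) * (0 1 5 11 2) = (0 1 7 4 5 11 2) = [1, 7, 0, 3, 5, 11, 6, 4, 8, 9, 10, 2]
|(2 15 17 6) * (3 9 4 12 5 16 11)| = |(2 15 17 6)(3 9 4 12 5 16 11)| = 28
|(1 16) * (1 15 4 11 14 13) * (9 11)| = 8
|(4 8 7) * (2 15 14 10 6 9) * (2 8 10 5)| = 12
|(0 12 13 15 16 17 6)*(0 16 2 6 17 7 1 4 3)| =|(17)(0 12 13 15 2 6 16 7 1 4 3)| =11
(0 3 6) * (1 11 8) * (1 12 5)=(0 3 6)(1 11 8 12 5)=[3, 11, 2, 6, 4, 1, 0, 7, 12, 9, 10, 8, 5]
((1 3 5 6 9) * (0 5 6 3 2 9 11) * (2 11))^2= ((0 5 3 6 2 9 1 11))^2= (0 3 2 1)(5 6 9 11)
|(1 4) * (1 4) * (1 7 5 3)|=|(1 7 5 3)|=4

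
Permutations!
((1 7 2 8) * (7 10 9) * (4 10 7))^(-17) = ((1 7 2 8)(4 10 9))^(-17) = (1 8 2 7)(4 10 9)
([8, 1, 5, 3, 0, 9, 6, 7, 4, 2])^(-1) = [4, 1, 9, 3, 8, 2, 6, 7, 0, 5]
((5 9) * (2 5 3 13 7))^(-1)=((2 5 9 3 13 7))^(-1)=(2 7 13 3 9 5)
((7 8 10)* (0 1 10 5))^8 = (0 10 8)(1 7 5)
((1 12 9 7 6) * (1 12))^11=(6 7 9 12)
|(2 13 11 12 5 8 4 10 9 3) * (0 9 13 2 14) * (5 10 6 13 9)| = 12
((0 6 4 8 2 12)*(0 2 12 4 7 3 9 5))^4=((0 6 7 3 9 5)(2 4 8 12))^4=(12)(0 9 7)(3 6 5)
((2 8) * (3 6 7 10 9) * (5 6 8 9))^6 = (2 3)(5 7)(6 10)(8 9)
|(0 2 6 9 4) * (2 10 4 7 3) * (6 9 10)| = |(0 6 10 4)(2 9 7 3)| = 4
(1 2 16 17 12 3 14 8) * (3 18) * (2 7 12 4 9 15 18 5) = (1 7 12 5 2 16 17 4 9 15 18 3 14 8) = [0, 7, 16, 14, 9, 2, 6, 12, 1, 15, 10, 11, 5, 13, 8, 18, 17, 4, 3]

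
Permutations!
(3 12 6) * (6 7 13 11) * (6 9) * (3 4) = (3 12 7 13 11 9 6 4) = [0, 1, 2, 12, 3, 5, 4, 13, 8, 6, 10, 9, 7, 11]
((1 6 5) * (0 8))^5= (0 8)(1 5 6)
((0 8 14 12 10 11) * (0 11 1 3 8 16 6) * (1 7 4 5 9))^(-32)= (0 16 6)(1 5 7 12 8)(3 9 4 10 14)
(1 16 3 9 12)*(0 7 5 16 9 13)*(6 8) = (0 7 5 16 3 13)(1 9 12)(6 8) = [7, 9, 2, 13, 4, 16, 8, 5, 6, 12, 10, 11, 1, 0, 14, 15, 3]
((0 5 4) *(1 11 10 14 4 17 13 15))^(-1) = ((0 5 17 13 15 1 11 10 14 4))^(-1) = (0 4 14 10 11 1 15 13 17 5)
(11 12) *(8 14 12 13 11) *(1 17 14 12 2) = (1 17 14 2)(8 12)(11 13) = [0, 17, 1, 3, 4, 5, 6, 7, 12, 9, 10, 13, 8, 11, 2, 15, 16, 14]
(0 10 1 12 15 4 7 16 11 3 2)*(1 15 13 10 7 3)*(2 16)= (0 7 2)(1 12 13 10 15 4 3 16 11)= [7, 12, 0, 16, 3, 5, 6, 2, 8, 9, 15, 1, 13, 10, 14, 4, 11]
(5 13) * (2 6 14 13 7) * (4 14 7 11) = [0, 1, 6, 3, 14, 11, 7, 2, 8, 9, 10, 4, 12, 5, 13] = (2 6 7)(4 14 13 5 11)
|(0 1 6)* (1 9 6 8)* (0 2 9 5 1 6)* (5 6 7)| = 4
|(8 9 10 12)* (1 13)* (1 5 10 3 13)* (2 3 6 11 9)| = 21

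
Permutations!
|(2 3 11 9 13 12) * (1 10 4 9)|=9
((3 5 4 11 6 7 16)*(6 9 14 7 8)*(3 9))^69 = (3 5 4 11)(6 8)(7 16 9 14) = ((3 5 4 11)(6 8)(7 16 9 14))^69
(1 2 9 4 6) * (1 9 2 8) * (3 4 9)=[0, 8, 2, 4, 6, 5, 3, 7, 1, 9]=(9)(1 8)(3 4 6)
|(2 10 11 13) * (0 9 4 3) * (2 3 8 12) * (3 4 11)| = 10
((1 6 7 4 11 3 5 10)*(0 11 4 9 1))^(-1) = (0 10 5 3 11)(1 9 7 6)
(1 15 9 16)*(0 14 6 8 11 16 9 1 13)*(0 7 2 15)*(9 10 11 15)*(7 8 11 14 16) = (0 16 13 8 15 1)(2 9 10 14 6 11 7) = [16, 0, 9, 3, 4, 5, 11, 2, 15, 10, 14, 7, 12, 8, 6, 1, 13]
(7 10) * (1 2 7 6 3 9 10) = [0, 2, 7, 9, 4, 5, 3, 1, 8, 10, 6] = (1 2 7)(3 9 10 6)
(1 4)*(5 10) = (1 4)(5 10) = [0, 4, 2, 3, 1, 10, 6, 7, 8, 9, 5]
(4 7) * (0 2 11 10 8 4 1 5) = [2, 5, 11, 3, 7, 0, 6, 1, 4, 9, 8, 10] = (0 2 11 10 8 4 7 1 5)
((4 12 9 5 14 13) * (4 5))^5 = ((4 12 9)(5 14 13))^5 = (4 9 12)(5 13 14)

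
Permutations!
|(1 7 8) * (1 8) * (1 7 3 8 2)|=4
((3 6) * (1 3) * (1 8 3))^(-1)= ((3 6 8))^(-1)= (3 8 6)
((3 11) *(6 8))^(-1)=(3 11)(6 8)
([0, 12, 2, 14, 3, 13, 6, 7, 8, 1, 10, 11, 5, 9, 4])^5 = [0, 1, 2, 4, 14, 5, 6, 7, 8, 9, 10, 11, 12, 13, 3]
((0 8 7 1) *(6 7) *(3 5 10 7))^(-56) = (10) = ((0 8 6 3 5 10 7 1))^(-56)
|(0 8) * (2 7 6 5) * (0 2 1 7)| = 12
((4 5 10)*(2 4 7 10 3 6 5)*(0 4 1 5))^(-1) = (0 6 3 5 1 2 4)(7 10)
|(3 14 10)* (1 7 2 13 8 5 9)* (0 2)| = |(0 2 13 8 5 9 1 7)(3 14 10)| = 24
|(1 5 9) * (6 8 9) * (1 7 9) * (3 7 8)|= |(1 5 6 3 7 9 8)|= 7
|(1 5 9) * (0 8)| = 6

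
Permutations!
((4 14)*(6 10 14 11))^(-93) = (4 6 14 11 10) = ((4 11 6 10 14))^(-93)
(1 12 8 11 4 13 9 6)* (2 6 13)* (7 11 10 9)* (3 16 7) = (1 12 8 10 9 13 3 16 7 11 4 2 6) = [0, 12, 6, 16, 2, 5, 1, 11, 10, 13, 9, 4, 8, 3, 14, 15, 7]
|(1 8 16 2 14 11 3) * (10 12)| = 14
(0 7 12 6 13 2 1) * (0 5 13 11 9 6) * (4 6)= (0 7 12)(1 5 13 2)(4 6 11 9)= [7, 5, 1, 3, 6, 13, 11, 12, 8, 4, 10, 9, 0, 2]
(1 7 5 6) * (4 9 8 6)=[0, 7, 2, 3, 9, 4, 1, 5, 6, 8]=(1 7 5 4 9 8 6)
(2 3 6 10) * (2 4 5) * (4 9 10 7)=(2 3 6 7 4 5)(9 10)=[0, 1, 3, 6, 5, 2, 7, 4, 8, 10, 9]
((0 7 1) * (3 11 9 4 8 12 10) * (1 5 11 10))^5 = (0 4 7 8 5 12 11 1 9)(3 10)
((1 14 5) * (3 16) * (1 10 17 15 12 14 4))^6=(17)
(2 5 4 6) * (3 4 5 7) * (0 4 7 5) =(0 4 6 2 5)(3 7) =[4, 1, 5, 7, 6, 0, 2, 3]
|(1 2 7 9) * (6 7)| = |(1 2 6 7 9)| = 5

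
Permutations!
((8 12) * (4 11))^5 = (4 11)(8 12) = ((4 11)(8 12))^5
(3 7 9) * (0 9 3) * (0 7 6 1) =[9, 0, 2, 6, 4, 5, 1, 3, 8, 7] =(0 9 7 3 6 1)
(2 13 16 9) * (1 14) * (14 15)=[0, 15, 13, 3, 4, 5, 6, 7, 8, 2, 10, 11, 12, 16, 1, 14, 9]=(1 15 14)(2 13 16 9)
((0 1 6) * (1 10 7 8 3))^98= (10)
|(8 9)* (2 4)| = |(2 4)(8 9)| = 2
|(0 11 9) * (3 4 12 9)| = |(0 11 3 4 12 9)| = 6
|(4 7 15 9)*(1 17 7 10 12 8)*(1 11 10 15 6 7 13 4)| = 12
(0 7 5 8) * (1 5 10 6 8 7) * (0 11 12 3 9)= (0 1 5 7 10 6 8 11 12 3 9)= [1, 5, 2, 9, 4, 7, 8, 10, 11, 0, 6, 12, 3]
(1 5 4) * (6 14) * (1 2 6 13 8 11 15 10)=(1 5 4 2 6 14 13 8 11 15 10)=[0, 5, 6, 3, 2, 4, 14, 7, 11, 9, 1, 15, 12, 8, 13, 10]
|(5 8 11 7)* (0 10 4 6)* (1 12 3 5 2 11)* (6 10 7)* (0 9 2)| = 20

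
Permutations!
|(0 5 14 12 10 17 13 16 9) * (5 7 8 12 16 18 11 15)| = |(0 7 8 12 10 17 13 18 11 15 5 14 16 9)| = 14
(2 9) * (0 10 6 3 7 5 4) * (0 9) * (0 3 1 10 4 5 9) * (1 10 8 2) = [4, 8, 3, 7, 0, 5, 10, 9, 2, 1, 6] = (0 4)(1 8 2 3 7 9)(6 10)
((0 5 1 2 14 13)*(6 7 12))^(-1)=(0 13 14 2 1 5)(6 12 7)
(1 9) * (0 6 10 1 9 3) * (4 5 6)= (0 4 5 6 10 1 3)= [4, 3, 2, 0, 5, 6, 10, 7, 8, 9, 1]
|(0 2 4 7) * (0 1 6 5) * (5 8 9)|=|(0 2 4 7 1 6 8 9 5)|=9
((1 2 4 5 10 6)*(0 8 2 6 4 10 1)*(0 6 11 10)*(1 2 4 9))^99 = ((0 8 4 5 2)(1 11 10 9))^99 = (0 2 5 4 8)(1 9 10 11)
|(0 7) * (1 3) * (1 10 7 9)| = 6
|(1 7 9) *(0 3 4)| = |(0 3 4)(1 7 9)| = 3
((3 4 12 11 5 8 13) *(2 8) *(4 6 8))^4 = (13)(2 5 11 12 4) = ((2 4 12 11 5)(3 6 8 13))^4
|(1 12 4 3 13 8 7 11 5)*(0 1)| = |(0 1 12 4 3 13 8 7 11 5)| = 10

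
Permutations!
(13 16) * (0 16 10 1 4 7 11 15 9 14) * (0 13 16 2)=[2, 4, 0, 3, 7, 5, 6, 11, 8, 14, 1, 15, 12, 10, 13, 9, 16]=(16)(0 2)(1 4 7 11 15 9 14 13 10)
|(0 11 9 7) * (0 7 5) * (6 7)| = |(0 11 9 5)(6 7)| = 4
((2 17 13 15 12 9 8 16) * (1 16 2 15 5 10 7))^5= (1 8 10 12 13 16 2 7 9 5 15 17)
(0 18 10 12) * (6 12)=[18, 1, 2, 3, 4, 5, 12, 7, 8, 9, 6, 11, 0, 13, 14, 15, 16, 17, 10]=(0 18 10 6 12)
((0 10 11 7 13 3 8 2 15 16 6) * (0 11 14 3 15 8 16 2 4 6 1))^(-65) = ((0 10 14 3 16 1)(2 8 4 6 11 7 13 15))^(-65) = (0 10 14 3 16 1)(2 15 13 7 11 6 4 8)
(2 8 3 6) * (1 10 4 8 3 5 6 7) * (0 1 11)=(0 1 10 4 8 5 6 2 3 7 11)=[1, 10, 3, 7, 8, 6, 2, 11, 5, 9, 4, 0]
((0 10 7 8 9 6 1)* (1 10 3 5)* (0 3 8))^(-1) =(0 7 10 6 9 8)(1 5 3)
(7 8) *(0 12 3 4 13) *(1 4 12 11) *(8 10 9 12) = (0 11 1 4 13)(3 8 7 10 9 12) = [11, 4, 2, 8, 13, 5, 6, 10, 7, 12, 9, 1, 3, 0]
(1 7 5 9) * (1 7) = (5 9 7) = [0, 1, 2, 3, 4, 9, 6, 5, 8, 7]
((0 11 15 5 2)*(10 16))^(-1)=((0 11 15 5 2)(10 16))^(-1)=(0 2 5 15 11)(10 16)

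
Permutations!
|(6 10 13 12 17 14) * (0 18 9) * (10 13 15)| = 30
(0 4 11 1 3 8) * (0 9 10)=(0 4 11 1 3 8 9 10)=[4, 3, 2, 8, 11, 5, 6, 7, 9, 10, 0, 1]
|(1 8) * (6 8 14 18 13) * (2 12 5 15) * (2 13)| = 10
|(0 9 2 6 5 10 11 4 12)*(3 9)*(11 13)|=|(0 3 9 2 6 5 10 13 11 4 12)|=11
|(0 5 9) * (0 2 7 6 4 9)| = 10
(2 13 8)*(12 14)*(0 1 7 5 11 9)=(0 1 7 5 11 9)(2 13 8)(12 14)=[1, 7, 13, 3, 4, 11, 6, 5, 2, 0, 10, 9, 14, 8, 12]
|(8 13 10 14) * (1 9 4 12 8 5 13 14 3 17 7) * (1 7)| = 11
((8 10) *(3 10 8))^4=(10)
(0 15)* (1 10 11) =[15, 10, 2, 3, 4, 5, 6, 7, 8, 9, 11, 1, 12, 13, 14, 0] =(0 15)(1 10 11)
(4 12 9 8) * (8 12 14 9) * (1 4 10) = [0, 4, 2, 3, 14, 5, 6, 7, 10, 12, 1, 11, 8, 13, 9] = (1 4 14 9 12 8 10)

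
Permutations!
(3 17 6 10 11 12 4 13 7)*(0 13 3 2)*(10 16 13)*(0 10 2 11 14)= (0 2 10 14)(3 17 6 16 13 7 11 12 4)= [2, 1, 10, 17, 3, 5, 16, 11, 8, 9, 14, 12, 4, 7, 0, 15, 13, 6]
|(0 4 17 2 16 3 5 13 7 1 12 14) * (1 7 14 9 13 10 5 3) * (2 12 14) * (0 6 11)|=12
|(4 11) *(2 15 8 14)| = 4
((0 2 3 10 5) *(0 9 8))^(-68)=((0 2 3 10 5 9 8))^(-68)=(0 3 5 8 2 10 9)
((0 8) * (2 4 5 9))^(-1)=((0 8)(2 4 5 9))^(-1)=(0 8)(2 9 5 4)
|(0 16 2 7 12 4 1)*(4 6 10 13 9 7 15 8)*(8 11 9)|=14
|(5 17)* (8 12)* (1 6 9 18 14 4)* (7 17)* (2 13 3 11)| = |(1 6 9 18 14 4)(2 13 3 11)(5 7 17)(8 12)| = 12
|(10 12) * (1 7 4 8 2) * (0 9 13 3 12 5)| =|(0 9 13 3 12 10 5)(1 7 4 8 2)| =35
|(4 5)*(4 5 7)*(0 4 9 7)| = 2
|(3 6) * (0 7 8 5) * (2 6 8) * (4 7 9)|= |(0 9 4 7 2 6 3 8 5)|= 9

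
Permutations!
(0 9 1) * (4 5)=(0 9 1)(4 5)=[9, 0, 2, 3, 5, 4, 6, 7, 8, 1]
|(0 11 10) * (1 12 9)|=|(0 11 10)(1 12 9)|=3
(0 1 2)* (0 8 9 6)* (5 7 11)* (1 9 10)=[9, 2, 8, 3, 4, 7, 0, 11, 10, 6, 1, 5]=(0 9 6)(1 2 8 10)(5 7 11)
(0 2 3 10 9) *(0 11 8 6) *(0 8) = (0 2 3 10 9 11)(6 8) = [2, 1, 3, 10, 4, 5, 8, 7, 6, 11, 9, 0]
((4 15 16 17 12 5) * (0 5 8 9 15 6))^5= ((0 5 4 6)(8 9 15 16 17 12))^5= (0 5 4 6)(8 12 17 16 15 9)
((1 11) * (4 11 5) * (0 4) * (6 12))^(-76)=((0 4 11 1 5)(6 12))^(-76)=(12)(0 5 1 11 4)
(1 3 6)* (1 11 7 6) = [0, 3, 2, 1, 4, 5, 11, 6, 8, 9, 10, 7] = (1 3)(6 11 7)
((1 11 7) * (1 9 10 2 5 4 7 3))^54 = ((1 11 3)(2 5 4 7 9 10))^54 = (11)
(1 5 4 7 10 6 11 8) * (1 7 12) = (1 5 4 12)(6 11 8 7 10) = [0, 5, 2, 3, 12, 4, 11, 10, 7, 9, 6, 8, 1]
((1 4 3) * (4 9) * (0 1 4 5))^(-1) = (0 5 9 1)(3 4) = ((0 1 9 5)(3 4))^(-1)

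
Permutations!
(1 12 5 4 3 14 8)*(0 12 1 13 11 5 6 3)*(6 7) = (0 12 7 6 3 14 8 13 11 5 4) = [12, 1, 2, 14, 0, 4, 3, 6, 13, 9, 10, 5, 7, 11, 8]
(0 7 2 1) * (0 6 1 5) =(0 7 2 5)(1 6) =[7, 6, 5, 3, 4, 0, 1, 2]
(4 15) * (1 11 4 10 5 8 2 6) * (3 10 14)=(1 11 4 15 14 3 10 5 8 2 6)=[0, 11, 6, 10, 15, 8, 1, 7, 2, 9, 5, 4, 12, 13, 3, 14]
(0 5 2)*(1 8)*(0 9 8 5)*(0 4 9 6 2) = [4, 5, 6, 3, 9, 0, 2, 7, 1, 8] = (0 4 9 8 1 5)(2 6)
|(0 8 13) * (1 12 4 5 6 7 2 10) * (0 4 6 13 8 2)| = 21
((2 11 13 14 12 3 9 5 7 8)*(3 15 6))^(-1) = ((2 11 13 14 12 15 6 3 9 5 7 8))^(-1) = (2 8 7 5 9 3 6 15 12 14 13 11)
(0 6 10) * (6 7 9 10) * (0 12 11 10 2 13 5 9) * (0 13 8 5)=[7, 1, 8, 3, 4, 9, 6, 13, 5, 2, 12, 10, 11, 0]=(0 7 13)(2 8 5 9)(10 12 11)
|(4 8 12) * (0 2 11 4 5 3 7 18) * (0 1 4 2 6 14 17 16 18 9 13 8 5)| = |(0 6 14 17 16 18 1 4 5 3 7 9 13 8 12)(2 11)| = 30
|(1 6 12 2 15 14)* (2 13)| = 7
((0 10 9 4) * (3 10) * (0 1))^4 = ((0 3 10 9 4 1))^4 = (0 4 10)(1 9 3)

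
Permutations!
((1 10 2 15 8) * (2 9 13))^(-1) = ((1 10 9 13 2 15 8))^(-1) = (1 8 15 2 13 9 10)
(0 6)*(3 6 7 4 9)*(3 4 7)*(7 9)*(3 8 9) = [8, 1, 2, 6, 7, 5, 0, 3, 9, 4] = (0 8 9 4 7 3 6)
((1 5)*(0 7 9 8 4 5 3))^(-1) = ((0 7 9 8 4 5 1 3))^(-1) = (0 3 1 5 4 8 9 7)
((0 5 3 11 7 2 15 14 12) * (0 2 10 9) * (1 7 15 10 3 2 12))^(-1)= ((0 5 2 10 9)(1 7 3 11 15 14))^(-1)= (0 9 10 2 5)(1 14 15 11 3 7)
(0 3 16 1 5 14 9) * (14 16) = [3, 5, 2, 14, 4, 16, 6, 7, 8, 0, 10, 11, 12, 13, 9, 15, 1] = (0 3 14 9)(1 5 16)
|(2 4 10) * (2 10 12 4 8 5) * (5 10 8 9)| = 6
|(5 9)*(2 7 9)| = 4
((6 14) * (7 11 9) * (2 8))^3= (2 8)(6 14)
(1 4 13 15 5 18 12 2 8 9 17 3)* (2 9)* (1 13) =(1 4)(2 8)(3 13 15 5 18 12 9 17) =[0, 4, 8, 13, 1, 18, 6, 7, 2, 17, 10, 11, 9, 15, 14, 5, 16, 3, 12]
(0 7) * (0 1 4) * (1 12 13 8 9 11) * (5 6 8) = (0 7 12 13 5 6 8 9 11 1 4) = [7, 4, 2, 3, 0, 6, 8, 12, 9, 11, 10, 1, 13, 5]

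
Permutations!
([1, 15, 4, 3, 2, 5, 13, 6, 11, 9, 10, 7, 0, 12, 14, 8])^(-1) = (0 12 13 6 7 11 8 15 1)(2 4)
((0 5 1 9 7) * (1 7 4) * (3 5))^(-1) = (0 7 5 3)(1 4 9)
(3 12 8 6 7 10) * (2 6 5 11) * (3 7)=[0, 1, 6, 12, 4, 11, 3, 10, 5, 9, 7, 2, 8]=(2 6 3 12 8 5 11)(7 10)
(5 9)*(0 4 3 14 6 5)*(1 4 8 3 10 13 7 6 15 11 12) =(0 8 3 14 15 11 12 1 4 10 13 7 6 5 9) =[8, 4, 2, 14, 10, 9, 5, 6, 3, 0, 13, 12, 1, 7, 15, 11]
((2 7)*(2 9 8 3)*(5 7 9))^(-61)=(2 3 8 9)(5 7)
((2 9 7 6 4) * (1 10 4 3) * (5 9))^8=((1 10 4 2 5 9 7 6 3))^8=(1 3 6 7 9 5 2 4 10)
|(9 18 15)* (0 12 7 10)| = 12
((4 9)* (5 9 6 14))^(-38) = (4 14 9 6 5)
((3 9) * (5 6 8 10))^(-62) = (5 8)(6 10)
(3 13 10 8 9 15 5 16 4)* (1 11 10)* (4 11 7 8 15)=(1 7 8 9 4 3 13)(5 16 11 10 15)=[0, 7, 2, 13, 3, 16, 6, 8, 9, 4, 15, 10, 12, 1, 14, 5, 11]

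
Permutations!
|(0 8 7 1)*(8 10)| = |(0 10 8 7 1)| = 5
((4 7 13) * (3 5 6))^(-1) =((3 5 6)(4 7 13))^(-1) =(3 6 5)(4 13 7)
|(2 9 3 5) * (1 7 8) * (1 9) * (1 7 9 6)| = 8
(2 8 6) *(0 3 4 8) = (0 3 4 8 6 2) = [3, 1, 0, 4, 8, 5, 2, 7, 6]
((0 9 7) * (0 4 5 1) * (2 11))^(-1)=((0 9 7 4 5 1)(2 11))^(-1)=(0 1 5 4 7 9)(2 11)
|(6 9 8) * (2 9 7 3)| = 6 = |(2 9 8 6 7 3)|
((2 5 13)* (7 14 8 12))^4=(14)(2 5 13)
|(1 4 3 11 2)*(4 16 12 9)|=|(1 16 12 9 4 3 11 2)|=8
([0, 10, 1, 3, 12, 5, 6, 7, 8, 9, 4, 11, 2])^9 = [0, 2, 12, 3, 10, 5, 6, 7, 8, 9, 1, 11, 4]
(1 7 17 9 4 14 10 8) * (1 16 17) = [0, 7, 2, 3, 14, 5, 6, 1, 16, 4, 8, 11, 12, 13, 10, 15, 17, 9] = (1 7)(4 14 10 8 16 17 9)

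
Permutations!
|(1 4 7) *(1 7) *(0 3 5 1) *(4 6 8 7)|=8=|(0 3 5 1 6 8 7 4)|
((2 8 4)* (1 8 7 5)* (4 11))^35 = ((1 8 11 4 2 7 5))^35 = (11)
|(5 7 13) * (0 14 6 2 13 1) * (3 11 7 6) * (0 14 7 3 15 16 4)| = 28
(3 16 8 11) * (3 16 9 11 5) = (3 9 11 16 8 5) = [0, 1, 2, 9, 4, 3, 6, 7, 5, 11, 10, 16, 12, 13, 14, 15, 8]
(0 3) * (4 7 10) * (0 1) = (0 3 1)(4 7 10) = [3, 0, 2, 1, 7, 5, 6, 10, 8, 9, 4]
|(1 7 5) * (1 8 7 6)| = 6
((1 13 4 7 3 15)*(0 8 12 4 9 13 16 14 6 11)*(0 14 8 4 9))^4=(0 15 12 4 1 9 7 16 13 3 8)(6 11 14)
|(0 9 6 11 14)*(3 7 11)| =7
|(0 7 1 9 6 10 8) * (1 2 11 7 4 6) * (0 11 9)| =10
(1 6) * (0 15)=(0 15)(1 6)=[15, 6, 2, 3, 4, 5, 1, 7, 8, 9, 10, 11, 12, 13, 14, 0]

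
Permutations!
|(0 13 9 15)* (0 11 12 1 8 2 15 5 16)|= |(0 13 9 5 16)(1 8 2 15 11 12)|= 30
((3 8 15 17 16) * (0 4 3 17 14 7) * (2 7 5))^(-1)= ((0 4 3 8 15 14 5 2 7)(16 17))^(-1)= (0 7 2 5 14 15 8 3 4)(16 17)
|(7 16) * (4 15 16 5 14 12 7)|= 12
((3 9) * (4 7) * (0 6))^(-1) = ((0 6)(3 9)(4 7))^(-1) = (0 6)(3 9)(4 7)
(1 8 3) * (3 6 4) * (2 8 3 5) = (1 3)(2 8 6 4 5) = [0, 3, 8, 1, 5, 2, 4, 7, 6]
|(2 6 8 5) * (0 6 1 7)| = |(0 6 8 5 2 1 7)| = 7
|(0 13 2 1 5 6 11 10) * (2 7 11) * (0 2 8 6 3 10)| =|(0 13 7 11)(1 5 3 10 2)(6 8)| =20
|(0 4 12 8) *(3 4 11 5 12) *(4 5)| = |(0 11 4 3 5 12 8)| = 7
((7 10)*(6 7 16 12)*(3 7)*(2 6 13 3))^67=((2 6)(3 7 10 16 12 13))^67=(2 6)(3 7 10 16 12 13)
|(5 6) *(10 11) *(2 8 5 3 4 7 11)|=|(2 8 5 6 3 4 7 11 10)|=9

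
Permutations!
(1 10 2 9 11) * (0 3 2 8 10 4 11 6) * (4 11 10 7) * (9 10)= (0 3 2 10 8 7 4 9 6)(1 11)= [3, 11, 10, 2, 9, 5, 0, 4, 7, 6, 8, 1]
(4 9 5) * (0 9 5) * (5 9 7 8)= [7, 1, 2, 3, 9, 4, 6, 8, 5, 0]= (0 7 8 5 4 9)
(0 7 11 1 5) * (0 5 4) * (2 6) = [7, 4, 6, 3, 0, 5, 2, 11, 8, 9, 10, 1] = (0 7 11 1 4)(2 6)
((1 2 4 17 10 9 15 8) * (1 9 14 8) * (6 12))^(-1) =(1 15 9 8 14 10 17 4 2)(6 12)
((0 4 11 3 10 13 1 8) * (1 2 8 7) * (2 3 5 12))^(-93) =(13)(0 2 5 4 8 12 11)(1 7)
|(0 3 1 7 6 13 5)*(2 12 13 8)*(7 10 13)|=30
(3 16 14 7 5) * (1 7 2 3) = [0, 7, 3, 16, 4, 1, 6, 5, 8, 9, 10, 11, 12, 13, 2, 15, 14] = (1 7 5)(2 3 16 14)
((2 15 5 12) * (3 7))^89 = ((2 15 5 12)(3 7))^89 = (2 15 5 12)(3 7)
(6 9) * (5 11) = (5 11)(6 9) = [0, 1, 2, 3, 4, 11, 9, 7, 8, 6, 10, 5]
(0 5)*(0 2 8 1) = (0 5 2 8 1) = [5, 0, 8, 3, 4, 2, 6, 7, 1]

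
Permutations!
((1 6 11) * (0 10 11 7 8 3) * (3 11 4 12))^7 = (0 4 3 10 12)(1 7 11 6 8)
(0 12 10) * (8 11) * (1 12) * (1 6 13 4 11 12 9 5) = [6, 9, 2, 3, 11, 1, 13, 7, 12, 5, 0, 8, 10, 4] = (0 6 13 4 11 8 12 10)(1 9 5)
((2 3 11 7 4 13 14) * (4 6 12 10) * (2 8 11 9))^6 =((2 3 9)(4 13 14 8 11 7 6 12 10))^6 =(4 6 8)(7 14 10)(11 13 12)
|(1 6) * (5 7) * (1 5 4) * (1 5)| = |(1 6)(4 5 7)| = 6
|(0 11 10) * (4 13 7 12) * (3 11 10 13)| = 6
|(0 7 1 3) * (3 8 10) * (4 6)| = |(0 7 1 8 10 3)(4 6)| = 6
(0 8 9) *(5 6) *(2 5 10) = (0 8 9)(2 5 6 10) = [8, 1, 5, 3, 4, 6, 10, 7, 9, 0, 2]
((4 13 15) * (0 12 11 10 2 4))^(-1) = (0 15 13 4 2 10 11 12)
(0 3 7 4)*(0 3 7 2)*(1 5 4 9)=(0 7 9 1 5 4 3 2)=[7, 5, 0, 2, 3, 4, 6, 9, 8, 1]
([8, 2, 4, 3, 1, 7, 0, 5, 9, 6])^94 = (0 9)(1 2 4)(6 8)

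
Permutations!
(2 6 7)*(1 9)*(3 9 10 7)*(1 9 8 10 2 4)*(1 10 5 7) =(1 2 6 3 8 5 7 4 10) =[0, 2, 6, 8, 10, 7, 3, 4, 5, 9, 1]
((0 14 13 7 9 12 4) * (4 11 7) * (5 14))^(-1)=((0 5 14 13 4)(7 9 12 11))^(-1)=(0 4 13 14 5)(7 11 12 9)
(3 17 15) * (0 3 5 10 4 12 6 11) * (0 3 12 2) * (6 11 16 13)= (0 12 11 3 17 15 5 10 4 2)(6 16 13)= [12, 1, 0, 17, 2, 10, 16, 7, 8, 9, 4, 3, 11, 6, 14, 5, 13, 15]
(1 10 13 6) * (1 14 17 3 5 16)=[0, 10, 2, 5, 4, 16, 14, 7, 8, 9, 13, 11, 12, 6, 17, 15, 1, 3]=(1 10 13 6 14 17 3 5 16)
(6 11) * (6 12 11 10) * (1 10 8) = (1 10 6 8)(11 12) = [0, 10, 2, 3, 4, 5, 8, 7, 1, 9, 6, 12, 11]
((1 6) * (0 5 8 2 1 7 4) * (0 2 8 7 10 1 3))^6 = (10)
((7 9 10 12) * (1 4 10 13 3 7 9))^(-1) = ((1 4 10 12 9 13 3 7))^(-1) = (1 7 3 13 9 12 10 4)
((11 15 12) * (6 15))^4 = (15)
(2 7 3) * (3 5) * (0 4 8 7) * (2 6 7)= (0 4 8 2)(3 6 7 5)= [4, 1, 0, 6, 8, 3, 7, 5, 2]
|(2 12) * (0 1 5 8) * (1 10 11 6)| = 14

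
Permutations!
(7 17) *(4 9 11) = (4 9 11)(7 17) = [0, 1, 2, 3, 9, 5, 6, 17, 8, 11, 10, 4, 12, 13, 14, 15, 16, 7]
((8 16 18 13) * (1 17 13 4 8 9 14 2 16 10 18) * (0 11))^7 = ((0 11)(1 17 13 9 14 2 16)(4 8 10 18))^7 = (0 11)(4 18 10 8)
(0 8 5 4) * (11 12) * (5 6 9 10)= (0 8 6 9 10 5 4)(11 12)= [8, 1, 2, 3, 0, 4, 9, 7, 6, 10, 5, 12, 11]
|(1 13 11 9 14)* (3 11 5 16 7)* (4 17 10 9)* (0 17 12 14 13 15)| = 15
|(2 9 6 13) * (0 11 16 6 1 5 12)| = 10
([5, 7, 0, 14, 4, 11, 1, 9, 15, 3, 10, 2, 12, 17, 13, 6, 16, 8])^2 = (0 11)(1 9 14 17 15)(2 5)(3 13 8 6 7)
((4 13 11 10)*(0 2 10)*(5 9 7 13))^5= (0 9 2 7 10 13 4 11 5)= ((0 2 10 4 5 9 7 13 11))^5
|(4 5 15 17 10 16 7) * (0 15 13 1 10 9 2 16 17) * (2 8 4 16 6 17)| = |(0 15)(1 10 2 6 17 9 8 4 5 13)(7 16)| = 10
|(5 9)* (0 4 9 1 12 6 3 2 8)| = |(0 4 9 5 1 12 6 3 2 8)| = 10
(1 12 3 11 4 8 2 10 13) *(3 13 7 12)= (1 3 11 4 8 2 10 7 12 13)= [0, 3, 10, 11, 8, 5, 6, 12, 2, 9, 7, 4, 13, 1]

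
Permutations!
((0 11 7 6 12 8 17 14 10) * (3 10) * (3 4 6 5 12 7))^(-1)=(0 10 3 11)(4 14 17 8 12 5 7 6)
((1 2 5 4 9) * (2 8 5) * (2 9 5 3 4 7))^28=(1 5)(2 3)(4 9)(7 8)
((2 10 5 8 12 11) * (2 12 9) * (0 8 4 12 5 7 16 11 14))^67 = ((0 8 9 2 10 7 16 11 5 4 12 14))^67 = (0 11 9 4 10 14 16 8 5 2 12 7)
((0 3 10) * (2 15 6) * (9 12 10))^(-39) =((0 3 9 12 10)(2 15 6))^(-39) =(15)(0 3 9 12 10)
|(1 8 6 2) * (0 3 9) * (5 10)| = 12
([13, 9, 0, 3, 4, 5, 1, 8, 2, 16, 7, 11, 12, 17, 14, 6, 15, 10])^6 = [2, 9, 8, 3, 4, 5, 1, 10, 7, 16, 17, 11, 12, 0, 14, 6, 15, 13]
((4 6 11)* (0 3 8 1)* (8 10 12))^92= ((0 3 10 12 8 1)(4 6 11))^92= (0 10 8)(1 3 12)(4 11 6)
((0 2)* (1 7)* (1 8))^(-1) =(0 2)(1 8 7)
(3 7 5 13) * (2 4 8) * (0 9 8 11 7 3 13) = (13)(0 9 8 2 4 11 7 5) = [9, 1, 4, 3, 11, 0, 6, 5, 2, 8, 10, 7, 12, 13]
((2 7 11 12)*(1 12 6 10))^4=((1 12 2 7 11 6 10))^4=(1 11 12 6 2 10 7)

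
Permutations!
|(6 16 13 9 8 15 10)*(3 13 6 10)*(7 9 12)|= 14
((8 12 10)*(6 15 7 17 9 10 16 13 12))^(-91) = ((6 15 7 17 9 10 8)(12 16 13))^(-91) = (17)(12 13 16)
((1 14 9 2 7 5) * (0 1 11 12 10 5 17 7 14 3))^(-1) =(0 3 1)(2 9 14)(5 10 12 11)(7 17)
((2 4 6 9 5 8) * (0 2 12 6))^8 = (0 4 2)(5 6 8 9 12)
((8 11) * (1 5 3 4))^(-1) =(1 4 3 5)(8 11)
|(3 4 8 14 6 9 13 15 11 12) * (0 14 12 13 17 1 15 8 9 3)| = |(0 14 6 3 4 9 17 1 15 11 13 8 12)| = 13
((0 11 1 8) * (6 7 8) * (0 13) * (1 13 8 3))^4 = (0 11 13)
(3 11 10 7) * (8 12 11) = [0, 1, 2, 8, 4, 5, 6, 3, 12, 9, 7, 10, 11] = (3 8 12 11 10 7)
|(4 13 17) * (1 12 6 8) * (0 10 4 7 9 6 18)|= 12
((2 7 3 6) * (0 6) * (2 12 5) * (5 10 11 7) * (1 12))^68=(0 10)(1 7)(3 12)(6 11)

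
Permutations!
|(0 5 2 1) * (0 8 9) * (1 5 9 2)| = |(0 9)(1 8 2 5)| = 4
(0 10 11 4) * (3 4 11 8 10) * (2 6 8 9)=(11)(0 3 4)(2 6 8 10 9)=[3, 1, 6, 4, 0, 5, 8, 7, 10, 2, 9, 11]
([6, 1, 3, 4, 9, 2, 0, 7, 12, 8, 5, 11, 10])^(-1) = (0 6)(2 5 10 12 8 9 4 3)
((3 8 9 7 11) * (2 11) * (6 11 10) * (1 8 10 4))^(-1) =((1 8 9 7 2 4)(3 10 6 11))^(-1) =(1 4 2 7 9 8)(3 11 6 10)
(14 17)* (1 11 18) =[0, 11, 2, 3, 4, 5, 6, 7, 8, 9, 10, 18, 12, 13, 17, 15, 16, 14, 1] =(1 11 18)(14 17)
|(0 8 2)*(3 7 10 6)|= 12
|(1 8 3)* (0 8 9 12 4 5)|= 8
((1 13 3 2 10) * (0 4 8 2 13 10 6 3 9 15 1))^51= ((0 4 8 2 6 3 13 9 15 1 10))^51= (0 9 2 10 13 8 1 3 4 15 6)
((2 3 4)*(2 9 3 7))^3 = (9)(2 7)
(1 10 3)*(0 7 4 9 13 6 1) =(0 7 4 9 13 6 1 10 3) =[7, 10, 2, 0, 9, 5, 1, 4, 8, 13, 3, 11, 12, 6]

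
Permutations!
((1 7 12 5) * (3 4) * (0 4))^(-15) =((0 4 3)(1 7 12 5))^(-15) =(1 7 12 5)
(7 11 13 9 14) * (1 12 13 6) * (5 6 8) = (1 12 13 9 14 7 11 8 5 6) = [0, 12, 2, 3, 4, 6, 1, 11, 5, 14, 10, 8, 13, 9, 7]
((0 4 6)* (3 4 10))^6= (0 10 3 4 6)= ((0 10 3 4 6))^6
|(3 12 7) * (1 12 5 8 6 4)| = |(1 12 7 3 5 8 6 4)| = 8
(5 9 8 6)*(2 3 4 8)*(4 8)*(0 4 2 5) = [4, 1, 3, 8, 2, 9, 0, 7, 6, 5] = (0 4 2 3 8 6)(5 9)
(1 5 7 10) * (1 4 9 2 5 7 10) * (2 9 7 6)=(1 6 2 5 10 4 7)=[0, 6, 5, 3, 7, 10, 2, 1, 8, 9, 4]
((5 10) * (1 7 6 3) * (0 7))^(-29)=((0 7 6 3 1)(5 10))^(-29)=(0 7 6 3 1)(5 10)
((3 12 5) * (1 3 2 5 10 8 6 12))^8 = (12)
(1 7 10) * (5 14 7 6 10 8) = [0, 6, 2, 3, 4, 14, 10, 8, 5, 9, 1, 11, 12, 13, 7] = (1 6 10)(5 14 7 8)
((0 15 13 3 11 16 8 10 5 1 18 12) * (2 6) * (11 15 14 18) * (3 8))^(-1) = (0 12 18 14)(1 5 10 8 13 15 3 16 11)(2 6)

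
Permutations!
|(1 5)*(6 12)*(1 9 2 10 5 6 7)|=4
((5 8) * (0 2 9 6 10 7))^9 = ((0 2 9 6 10 7)(5 8))^9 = (0 6)(2 10)(5 8)(7 9)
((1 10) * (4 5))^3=((1 10)(4 5))^3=(1 10)(4 5)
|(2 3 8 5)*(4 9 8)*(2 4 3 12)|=|(2 12)(4 9 8 5)|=4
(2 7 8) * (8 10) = (2 7 10 8) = [0, 1, 7, 3, 4, 5, 6, 10, 2, 9, 8]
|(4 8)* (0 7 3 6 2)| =10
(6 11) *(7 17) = (6 11)(7 17) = [0, 1, 2, 3, 4, 5, 11, 17, 8, 9, 10, 6, 12, 13, 14, 15, 16, 7]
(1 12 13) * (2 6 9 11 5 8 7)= (1 12 13)(2 6 9 11 5 8 7)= [0, 12, 6, 3, 4, 8, 9, 2, 7, 11, 10, 5, 13, 1]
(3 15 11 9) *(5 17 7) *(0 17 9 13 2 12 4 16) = (0 17 7 5 9 3 15 11 13 2 12 4 16) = [17, 1, 12, 15, 16, 9, 6, 5, 8, 3, 10, 13, 4, 2, 14, 11, 0, 7]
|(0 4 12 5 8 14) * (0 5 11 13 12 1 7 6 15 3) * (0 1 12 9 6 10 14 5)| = |(0 4 12 11 13 9 6 15 3 1 7 10 14)(5 8)| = 26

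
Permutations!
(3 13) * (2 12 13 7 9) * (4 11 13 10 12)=[0, 1, 4, 7, 11, 5, 6, 9, 8, 2, 12, 13, 10, 3]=(2 4 11 13 3 7 9)(10 12)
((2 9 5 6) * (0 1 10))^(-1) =(0 10 1)(2 6 5 9)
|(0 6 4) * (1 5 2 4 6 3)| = |(6)(0 3 1 5 2 4)| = 6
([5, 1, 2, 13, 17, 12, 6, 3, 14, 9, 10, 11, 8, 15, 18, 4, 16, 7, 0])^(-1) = (0 18 14 8 12 5)(3 7 17 4 15 13)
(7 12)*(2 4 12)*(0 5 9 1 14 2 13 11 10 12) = (0 5 9 1 14 2 4)(7 13 11 10 12) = [5, 14, 4, 3, 0, 9, 6, 13, 8, 1, 12, 10, 7, 11, 2]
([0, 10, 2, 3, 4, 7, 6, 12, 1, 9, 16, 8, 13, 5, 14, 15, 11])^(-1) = (1 8 11 16 10)(5 13 12 7)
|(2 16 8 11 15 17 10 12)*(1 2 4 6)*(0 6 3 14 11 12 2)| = 33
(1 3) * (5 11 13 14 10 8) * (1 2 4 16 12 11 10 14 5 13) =(1 3 2 4 16 12 11)(5 10 8 13) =[0, 3, 4, 2, 16, 10, 6, 7, 13, 9, 8, 1, 11, 5, 14, 15, 12]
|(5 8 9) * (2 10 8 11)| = 6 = |(2 10 8 9 5 11)|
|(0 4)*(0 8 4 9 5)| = |(0 9 5)(4 8)| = 6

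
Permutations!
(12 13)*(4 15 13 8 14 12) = (4 15 13)(8 14 12) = [0, 1, 2, 3, 15, 5, 6, 7, 14, 9, 10, 11, 8, 4, 12, 13]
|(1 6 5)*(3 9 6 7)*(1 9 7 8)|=|(1 8)(3 7)(5 9 6)|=6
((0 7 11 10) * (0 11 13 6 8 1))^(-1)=((0 7 13 6 8 1)(10 11))^(-1)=(0 1 8 6 13 7)(10 11)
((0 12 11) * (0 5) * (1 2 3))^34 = (0 11)(1 2 3)(5 12)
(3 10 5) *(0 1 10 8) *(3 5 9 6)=(0 1 10 9 6 3 8)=[1, 10, 2, 8, 4, 5, 3, 7, 0, 6, 9]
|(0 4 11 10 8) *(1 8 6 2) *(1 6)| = 6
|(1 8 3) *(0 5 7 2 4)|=15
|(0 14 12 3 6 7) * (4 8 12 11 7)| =20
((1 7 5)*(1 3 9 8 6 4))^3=((1 7 5 3 9 8 6 4))^3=(1 3 6 7 9 4 5 8)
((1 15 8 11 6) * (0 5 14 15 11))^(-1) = (0 8 15 14 5)(1 6 11)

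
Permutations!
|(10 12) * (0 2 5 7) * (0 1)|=|(0 2 5 7 1)(10 12)|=10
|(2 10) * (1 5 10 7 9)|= |(1 5 10 2 7 9)|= 6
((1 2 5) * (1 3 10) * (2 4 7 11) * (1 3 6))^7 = ((1 4 7 11 2 5 6)(3 10))^7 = (11)(3 10)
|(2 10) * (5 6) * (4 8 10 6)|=|(2 6 5 4 8 10)|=6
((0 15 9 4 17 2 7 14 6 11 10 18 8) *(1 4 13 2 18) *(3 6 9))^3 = ((0 15 3 6 11 10 1 4 17 18 8)(2 7 14 9 13))^3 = (0 6 1 18 15 11 4 8 3 10 17)(2 9 7 13 14)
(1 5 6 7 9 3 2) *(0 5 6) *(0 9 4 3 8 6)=(0 5 9 8 6 7 4 3 2 1)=[5, 0, 1, 2, 3, 9, 7, 4, 6, 8]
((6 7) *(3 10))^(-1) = ((3 10)(6 7))^(-1) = (3 10)(6 7)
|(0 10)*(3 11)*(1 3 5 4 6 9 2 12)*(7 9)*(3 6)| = |(0 10)(1 6 7 9 2 12)(3 11 5 4)| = 12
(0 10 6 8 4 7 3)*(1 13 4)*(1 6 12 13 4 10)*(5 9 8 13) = (0 1 4 7 3)(5 9 8 6 13 10 12) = [1, 4, 2, 0, 7, 9, 13, 3, 6, 8, 12, 11, 5, 10]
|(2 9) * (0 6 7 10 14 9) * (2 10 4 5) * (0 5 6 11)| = 6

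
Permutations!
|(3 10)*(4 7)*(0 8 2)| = |(0 8 2)(3 10)(4 7)| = 6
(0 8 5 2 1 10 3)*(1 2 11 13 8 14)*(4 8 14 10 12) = (0 10 3)(1 12 4 8 5 11 13 14) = [10, 12, 2, 0, 8, 11, 6, 7, 5, 9, 3, 13, 4, 14, 1]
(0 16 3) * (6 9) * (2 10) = (0 16 3)(2 10)(6 9) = [16, 1, 10, 0, 4, 5, 9, 7, 8, 6, 2, 11, 12, 13, 14, 15, 3]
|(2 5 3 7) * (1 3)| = 5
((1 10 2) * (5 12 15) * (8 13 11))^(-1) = (1 2 10)(5 15 12)(8 11 13)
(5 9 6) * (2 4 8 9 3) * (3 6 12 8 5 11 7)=(2 4 5 6 11 7 3)(8 9 12)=[0, 1, 4, 2, 5, 6, 11, 3, 9, 12, 10, 7, 8]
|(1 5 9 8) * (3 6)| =|(1 5 9 8)(3 6)| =4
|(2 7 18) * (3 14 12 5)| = |(2 7 18)(3 14 12 5)| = 12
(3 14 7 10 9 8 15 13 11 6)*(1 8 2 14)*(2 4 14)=[0, 8, 2, 1, 14, 5, 3, 10, 15, 4, 9, 6, 12, 11, 7, 13]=(1 8 15 13 11 6 3)(4 14 7 10 9)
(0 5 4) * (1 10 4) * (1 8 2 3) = [5, 10, 3, 1, 0, 8, 6, 7, 2, 9, 4] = (0 5 8 2 3 1 10 4)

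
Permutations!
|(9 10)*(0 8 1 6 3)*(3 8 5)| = |(0 5 3)(1 6 8)(9 10)| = 6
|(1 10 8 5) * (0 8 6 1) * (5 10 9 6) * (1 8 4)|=|(0 4 1 9 6 8 10 5)|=8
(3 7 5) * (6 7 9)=[0, 1, 2, 9, 4, 3, 7, 5, 8, 6]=(3 9 6 7 5)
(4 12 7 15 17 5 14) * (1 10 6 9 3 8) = (1 10 6 9 3 8)(4 12 7 15 17 5 14) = [0, 10, 2, 8, 12, 14, 9, 15, 1, 3, 6, 11, 7, 13, 4, 17, 16, 5]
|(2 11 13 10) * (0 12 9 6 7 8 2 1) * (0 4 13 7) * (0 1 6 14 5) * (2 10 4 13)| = 45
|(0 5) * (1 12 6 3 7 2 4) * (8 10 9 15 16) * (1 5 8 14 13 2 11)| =|(0 8 10 9 15 16 14 13 2 4 5)(1 12 6 3 7 11)| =66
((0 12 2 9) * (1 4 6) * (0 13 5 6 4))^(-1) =((0 12 2 9 13 5 6 1))^(-1) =(0 1 6 5 13 9 2 12)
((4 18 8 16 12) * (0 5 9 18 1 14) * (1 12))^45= (0 16 9 14 8 5 1 18)(4 12)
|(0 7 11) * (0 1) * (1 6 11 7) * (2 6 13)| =|(0 1)(2 6 11 13)| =4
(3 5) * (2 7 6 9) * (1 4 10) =(1 4 10)(2 7 6 9)(3 5) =[0, 4, 7, 5, 10, 3, 9, 6, 8, 2, 1]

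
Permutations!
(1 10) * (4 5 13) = (1 10)(4 5 13) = [0, 10, 2, 3, 5, 13, 6, 7, 8, 9, 1, 11, 12, 4]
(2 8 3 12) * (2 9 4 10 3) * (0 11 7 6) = (0 11 7 6)(2 8)(3 12 9 4 10) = [11, 1, 8, 12, 10, 5, 0, 6, 2, 4, 3, 7, 9]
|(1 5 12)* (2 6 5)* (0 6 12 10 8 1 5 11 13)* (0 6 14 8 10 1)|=|(0 14 8)(1 2 12 5)(6 11 13)|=12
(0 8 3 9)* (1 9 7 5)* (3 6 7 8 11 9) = (0 11 9)(1 3 8 6 7 5) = [11, 3, 2, 8, 4, 1, 7, 5, 6, 0, 10, 9]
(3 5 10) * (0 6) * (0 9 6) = [0, 1, 2, 5, 4, 10, 9, 7, 8, 6, 3] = (3 5 10)(6 9)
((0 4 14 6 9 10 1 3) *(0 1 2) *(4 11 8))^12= ((0 11 8 4 14 6 9 10 2)(1 3))^12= (0 4 9)(2 8 6)(10 11 14)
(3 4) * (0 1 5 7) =(0 1 5 7)(3 4) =[1, 5, 2, 4, 3, 7, 6, 0]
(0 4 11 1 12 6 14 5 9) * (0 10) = (0 4 11 1 12 6 14 5 9 10) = [4, 12, 2, 3, 11, 9, 14, 7, 8, 10, 0, 1, 6, 13, 5]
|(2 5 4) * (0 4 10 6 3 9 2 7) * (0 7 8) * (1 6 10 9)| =3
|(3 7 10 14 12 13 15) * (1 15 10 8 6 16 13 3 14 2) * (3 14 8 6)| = |(1 15 8 3 7 6 16 13 10 2)(12 14)| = 10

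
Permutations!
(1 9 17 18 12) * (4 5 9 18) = (1 18 12)(4 5 9 17) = [0, 18, 2, 3, 5, 9, 6, 7, 8, 17, 10, 11, 1, 13, 14, 15, 16, 4, 12]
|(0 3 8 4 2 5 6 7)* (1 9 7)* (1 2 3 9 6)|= 12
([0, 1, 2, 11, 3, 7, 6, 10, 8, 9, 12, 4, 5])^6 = (5 10)(7 12)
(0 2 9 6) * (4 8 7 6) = (0 2 9 4 8 7 6) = [2, 1, 9, 3, 8, 5, 0, 6, 7, 4]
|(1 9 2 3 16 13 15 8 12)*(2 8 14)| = 12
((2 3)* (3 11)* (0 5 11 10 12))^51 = (0 11 2 12 5 3 10) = ((0 5 11 3 2 10 12))^51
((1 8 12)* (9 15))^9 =((1 8 12)(9 15))^9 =(9 15)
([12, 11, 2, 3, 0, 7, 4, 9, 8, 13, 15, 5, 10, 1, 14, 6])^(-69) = (0 15)(1 7)(4 10)(5 13)(6 12)(9 11)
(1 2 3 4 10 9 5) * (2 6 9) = [0, 6, 3, 4, 10, 1, 9, 7, 8, 5, 2] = (1 6 9 5)(2 3 4 10)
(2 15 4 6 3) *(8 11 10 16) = (2 15 4 6 3)(8 11 10 16) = [0, 1, 15, 2, 6, 5, 3, 7, 11, 9, 16, 10, 12, 13, 14, 4, 8]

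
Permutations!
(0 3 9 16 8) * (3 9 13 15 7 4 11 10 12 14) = (0 9 16 8)(3 13 15 7 4 11 10 12 14) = [9, 1, 2, 13, 11, 5, 6, 4, 0, 16, 12, 10, 14, 15, 3, 7, 8]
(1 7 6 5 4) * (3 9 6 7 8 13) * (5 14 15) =(1 8 13 3 9 6 14 15 5 4) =[0, 8, 2, 9, 1, 4, 14, 7, 13, 6, 10, 11, 12, 3, 15, 5]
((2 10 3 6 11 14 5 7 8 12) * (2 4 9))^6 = (2 5)(3 8)(4 11)(6 12)(7 10)(9 14)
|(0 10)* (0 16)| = 3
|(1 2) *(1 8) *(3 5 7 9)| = |(1 2 8)(3 5 7 9)| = 12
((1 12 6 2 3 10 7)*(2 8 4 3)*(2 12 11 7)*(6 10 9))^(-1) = ((1 11 7)(2 12 10)(3 9 6 8 4))^(-1) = (1 7 11)(2 10 12)(3 4 8 6 9)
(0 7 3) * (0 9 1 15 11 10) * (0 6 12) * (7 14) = (0 14 7 3 9 1 15 11 10 6 12) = [14, 15, 2, 9, 4, 5, 12, 3, 8, 1, 6, 10, 0, 13, 7, 11]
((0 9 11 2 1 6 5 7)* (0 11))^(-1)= (0 9)(1 2 11 7 5 6)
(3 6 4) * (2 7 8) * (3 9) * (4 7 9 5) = (2 9 3 6 7 8)(4 5) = [0, 1, 9, 6, 5, 4, 7, 8, 2, 3]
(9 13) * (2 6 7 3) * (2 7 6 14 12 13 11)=[0, 1, 14, 7, 4, 5, 6, 3, 8, 11, 10, 2, 13, 9, 12]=(2 14 12 13 9 11)(3 7)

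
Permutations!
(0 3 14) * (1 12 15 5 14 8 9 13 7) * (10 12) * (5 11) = [3, 10, 2, 8, 4, 14, 6, 1, 9, 13, 12, 5, 15, 7, 0, 11] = (0 3 8 9 13 7 1 10 12 15 11 5 14)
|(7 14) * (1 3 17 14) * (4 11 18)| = 15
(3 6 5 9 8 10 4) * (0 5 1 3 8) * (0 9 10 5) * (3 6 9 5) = [0, 6, 2, 9, 8, 10, 1, 7, 3, 5, 4] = (1 6)(3 9 5 10 4 8)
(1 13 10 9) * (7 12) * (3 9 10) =(1 13 3 9)(7 12) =[0, 13, 2, 9, 4, 5, 6, 12, 8, 1, 10, 11, 7, 3]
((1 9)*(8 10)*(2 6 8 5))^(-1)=((1 9)(2 6 8 10 5))^(-1)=(1 9)(2 5 10 8 6)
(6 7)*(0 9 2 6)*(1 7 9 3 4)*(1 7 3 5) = (0 5 1 3 4 7)(2 6 9) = [5, 3, 6, 4, 7, 1, 9, 0, 8, 2]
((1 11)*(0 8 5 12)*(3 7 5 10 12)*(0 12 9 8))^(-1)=((12)(1 11)(3 7 5)(8 10 9))^(-1)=(12)(1 11)(3 5 7)(8 9 10)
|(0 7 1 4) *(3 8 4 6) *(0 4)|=6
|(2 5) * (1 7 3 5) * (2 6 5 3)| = 6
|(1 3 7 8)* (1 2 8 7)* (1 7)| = 6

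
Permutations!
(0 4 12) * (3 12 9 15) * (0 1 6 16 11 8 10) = [4, 6, 2, 12, 9, 5, 16, 7, 10, 15, 0, 8, 1, 13, 14, 3, 11] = (0 4 9 15 3 12 1 6 16 11 8 10)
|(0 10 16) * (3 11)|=|(0 10 16)(3 11)|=6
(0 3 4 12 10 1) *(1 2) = (0 3 4 12 10 2 1) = [3, 0, 1, 4, 12, 5, 6, 7, 8, 9, 2, 11, 10]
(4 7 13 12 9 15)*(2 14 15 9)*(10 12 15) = (2 14 10 12)(4 7 13 15) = [0, 1, 14, 3, 7, 5, 6, 13, 8, 9, 12, 11, 2, 15, 10, 4]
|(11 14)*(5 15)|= 2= |(5 15)(11 14)|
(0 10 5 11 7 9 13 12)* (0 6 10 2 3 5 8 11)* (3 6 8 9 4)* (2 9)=[9, 1, 6, 5, 3, 0, 10, 4, 11, 13, 2, 7, 8, 12]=(0 9 13 12 8 11 7 4 3 5)(2 6 10)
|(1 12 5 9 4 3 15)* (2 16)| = |(1 12 5 9 4 3 15)(2 16)| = 14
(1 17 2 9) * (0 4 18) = (0 4 18)(1 17 2 9) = [4, 17, 9, 3, 18, 5, 6, 7, 8, 1, 10, 11, 12, 13, 14, 15, 16, 2, 0]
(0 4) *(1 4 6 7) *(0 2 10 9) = [6, 4, 10, 3, 2, 5, 7, 1, 8, 0, 9] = (0 6 7 1 4 2 10 9)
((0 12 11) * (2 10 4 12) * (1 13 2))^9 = ((0 1 13 2 10 4 12 11))^9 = (0 1 13 2 10 4 12 11)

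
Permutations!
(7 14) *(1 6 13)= (1 6 13)(7 14)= [0, 6, 2, 3, 4, 5, 13, 14, 8, 9, 10, 11, 12, 1, 7]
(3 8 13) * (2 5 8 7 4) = (2 5 8 13 3 7 4) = [0, 1, 5, 7, 2, 8, 6, 4, 13, 9, 10, 11, 12, 3]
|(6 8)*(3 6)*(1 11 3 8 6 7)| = |(1 11 3 7)| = 4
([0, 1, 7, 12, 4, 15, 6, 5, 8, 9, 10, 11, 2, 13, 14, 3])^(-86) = [0, 1, 3, 5, 4, 2, 6, 12, 8, 9, 10, 11, 15, 13, 14, 7]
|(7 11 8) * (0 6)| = |(0 6)(7 11 8)| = 6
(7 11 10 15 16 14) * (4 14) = (4 14 7 11 10 15 16) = [0, 1, 2, 3, 14, 5, 6, 11, 8, 9, 15, 10, 12, 13, 7, 16, 4]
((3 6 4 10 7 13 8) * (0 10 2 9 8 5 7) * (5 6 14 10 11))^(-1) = ((0 11 5 7 13 6 4 2 9 8 3 14 10))^(-1) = (0 10 14 3 8 9 2 4 6 13 7 5 11)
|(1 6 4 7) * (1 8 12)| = 6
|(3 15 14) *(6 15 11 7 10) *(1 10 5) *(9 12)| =|(1 10 6 15 14 3 11 7 5)(9 12)| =18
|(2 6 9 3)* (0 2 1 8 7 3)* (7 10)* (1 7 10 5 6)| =|(10)(0 2 1 8 5 6 9)(3 7)| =14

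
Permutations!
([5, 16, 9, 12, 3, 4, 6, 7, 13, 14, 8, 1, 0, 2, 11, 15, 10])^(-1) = (0 12 3 4 5)(1 11 14 9 2 13 8 10 16)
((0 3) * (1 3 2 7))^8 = ((0 2 7 1 3))^8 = (0 1 2 3 7)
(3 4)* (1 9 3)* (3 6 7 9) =(1 3 4)(6 7 9) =[0, 3, 2, 4, 1, 5, 7, 9, 8, 6]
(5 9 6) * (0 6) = [6, 1, 2, 3, 4, 9, 5, 7, 8, 0] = (0 6 5 9)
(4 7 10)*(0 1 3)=[1, 3, 2, 0, 7, 5, 6, 10, 8, 9, 4]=(0 1 3)(4 7 10)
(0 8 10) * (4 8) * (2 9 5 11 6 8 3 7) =[4, 1, 9, 7, 3, 11, 8, 2, 10, 5, 0, 6] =(0 4 3 7 2 9 5 11 6 8 10)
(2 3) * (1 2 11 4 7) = [0, 2, 3, 11, 7, 5, 6, 1, 8, 9, 10, 4] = (1 2 3 11 4 7)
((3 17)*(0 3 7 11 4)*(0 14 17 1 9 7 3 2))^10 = (1 7 4 17)(3 9 11 14)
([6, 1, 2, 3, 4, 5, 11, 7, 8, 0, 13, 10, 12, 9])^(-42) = (13)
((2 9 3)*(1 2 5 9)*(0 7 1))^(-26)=(0 1)(2 7)(3 5 9)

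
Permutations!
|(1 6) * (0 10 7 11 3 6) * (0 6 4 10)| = 10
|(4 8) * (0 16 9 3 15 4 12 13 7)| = 10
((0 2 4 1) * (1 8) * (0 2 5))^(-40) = ((0 5)(1 2 4 8))^(-40) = (8)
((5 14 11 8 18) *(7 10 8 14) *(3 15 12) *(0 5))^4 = ((0 5 7 10 8 18)(3 15 12)(11 14))^4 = (0 8 7)(3 15 12)(5 18 10)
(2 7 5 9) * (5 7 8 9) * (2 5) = (2 8 9 5) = [0, 1, 8, 3, 4, 2, 6, 7, 9, 5]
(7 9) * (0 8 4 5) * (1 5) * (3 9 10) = [8, 5, 2, 9, 1, 0, 6, 10, 4, 7, 3] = (0 8 4 1 5)(3 9 7 10)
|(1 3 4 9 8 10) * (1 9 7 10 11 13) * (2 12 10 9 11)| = |(1 3 4 7 9 8 2 12 10 11 13)| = 11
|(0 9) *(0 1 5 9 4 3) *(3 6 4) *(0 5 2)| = 6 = |(0 3 5 9 1 2)(4 6)|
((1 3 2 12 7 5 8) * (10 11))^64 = (1 3 2 12 7 5 8)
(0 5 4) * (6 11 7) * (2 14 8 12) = (0 5 4)(2 14 8 12)(6 11 7) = [5, 1, 14, 3, 0, 4, 11, 6, 12, 9, 10, 7, 2, 13, 8]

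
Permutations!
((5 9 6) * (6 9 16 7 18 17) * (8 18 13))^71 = (5 6 17 18 8 13 7 16)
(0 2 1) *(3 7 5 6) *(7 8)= (0 2 1)(3 8 7 5 6)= [2, 0, 1, 8, 4, 6, 3, 5, 7]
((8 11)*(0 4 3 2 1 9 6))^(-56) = ((0 4 3 2 1 9 6)(8 11))^(-56) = (11)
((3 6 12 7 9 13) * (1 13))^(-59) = (1 12 13 7 3 9 6)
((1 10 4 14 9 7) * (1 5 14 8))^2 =((1 10 4 8)(5 14 9 7))^2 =(1 4)(5 9)(7 14)(8 10)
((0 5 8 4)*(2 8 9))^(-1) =((0 5 9 2 8 4))^(-1) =(0 4 8 2 9 5)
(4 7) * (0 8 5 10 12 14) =[8, 1, 2, 3, 7, 10, 6, 4, 5, 9, 12, 11, 14, 13, 0] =(0 8 5 10 12 14)(4 7)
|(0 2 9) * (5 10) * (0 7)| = 4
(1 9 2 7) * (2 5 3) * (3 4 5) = [0, 9, 7, 2, 5, 4, 6, 1, 8, 3] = (1 9 3 2 7)(4 5)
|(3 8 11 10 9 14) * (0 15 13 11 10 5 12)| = 30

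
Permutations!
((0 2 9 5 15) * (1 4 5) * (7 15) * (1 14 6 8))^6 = (0 1 2 4 9 5 14 7 6 15 8) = ((0 2 9 14 6 8 1 4 5 7 15))^6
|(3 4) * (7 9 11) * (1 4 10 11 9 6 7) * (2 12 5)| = |(1 4 3 10 11)(2 12 5)(6 7)| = 30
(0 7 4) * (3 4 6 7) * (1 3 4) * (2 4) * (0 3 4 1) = (0 2 1 4 3)(6 7) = [2, 4, 1, 0, 3, 5, 7, 6]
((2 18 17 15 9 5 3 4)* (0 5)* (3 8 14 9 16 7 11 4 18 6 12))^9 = ((0 5 8 14 9)(2 6 12 3 18 17 15 16 7 11 4))^9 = (0 9 14 8 5)(2 11 16 17 3 6 4 7 15 18 12)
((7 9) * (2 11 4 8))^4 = (11)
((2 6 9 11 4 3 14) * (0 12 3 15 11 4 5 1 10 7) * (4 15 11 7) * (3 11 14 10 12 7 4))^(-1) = ((0 7)(1 12 11 5)(2 6 9 15 4 14)(3 10))^(-1) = (0 7)(1 5 11 12)(2 14 4 15 9 6)(3 10)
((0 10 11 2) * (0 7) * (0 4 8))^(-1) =((0 10 11 2 7 4 8))^(-1) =(0 8 4 7 2 11 10)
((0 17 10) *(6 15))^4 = ((0 17 10)(6 15))^4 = (0 17 10)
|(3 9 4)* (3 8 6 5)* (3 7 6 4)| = 6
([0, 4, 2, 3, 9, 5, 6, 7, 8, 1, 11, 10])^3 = [0, 1, 2, 3, 4, 5, 6, 7, 8, 9, 11, 10]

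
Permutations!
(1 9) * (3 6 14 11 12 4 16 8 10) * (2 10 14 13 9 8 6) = (1 8 14 11 12 4 16 6 13 9)(2 10 3) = [0, 8, 10, 2, 16, 5, 13, 7, 14, 1, 3, 12, 4, 9, 11, 15, 6]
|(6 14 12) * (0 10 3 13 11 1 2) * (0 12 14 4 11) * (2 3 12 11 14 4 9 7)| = 22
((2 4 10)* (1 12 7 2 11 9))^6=(1 11 4 7)(2 12 9 10)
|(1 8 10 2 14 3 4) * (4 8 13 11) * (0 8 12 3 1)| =|(0 8 10 2 14 1 13 11 4)(3 12)| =18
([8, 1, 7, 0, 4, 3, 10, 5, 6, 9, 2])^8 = [0, 1, 2, 3, 4, 5, 6, 7, 8, 9, 10]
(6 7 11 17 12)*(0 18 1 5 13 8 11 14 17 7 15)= (0 18 1 5 13 8 11 7 14 17 12 6 15)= [18, 5, 2, 3, 4, 13, 15, 14, 11, 9, 10, 7, 6, 8, 17, 0, 16, 12, 1]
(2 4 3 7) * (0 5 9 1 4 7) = (0 5 9 1 4 3)(2 7) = [5, 4, 7, 0, 3, 9, 6, 2, 8, 1]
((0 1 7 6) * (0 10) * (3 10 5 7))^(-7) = (0 1 3 10)(5 6 7)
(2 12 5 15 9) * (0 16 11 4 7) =(0 16 11 4 7)(2 12 5 15 9) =[16, 1, 12, 3, 7, 15, 6, 0, 8, 2, 10, 4, 5, 13, 14, 9, 11]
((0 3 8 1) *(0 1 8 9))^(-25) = ((0 3 9))^(-25) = (0 9 3)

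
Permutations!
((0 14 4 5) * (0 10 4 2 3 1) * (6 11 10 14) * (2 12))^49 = (0 5 1 4 3 10 2 11 12 6 14)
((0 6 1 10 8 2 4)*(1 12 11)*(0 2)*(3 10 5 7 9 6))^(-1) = (0 8 10 3)(1 11 12 6 9 7 5)(2 4)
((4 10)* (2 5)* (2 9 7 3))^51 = (2 5 9 7 3)(4 10) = ((2 5 9 7 3)(4 10))^51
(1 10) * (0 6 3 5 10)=(0 6 3 5 10 1)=[6, 0, 2, 5, 4, 10, 3, 7, 8, 9, 1]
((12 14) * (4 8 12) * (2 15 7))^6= ((2 15 7)(4 8 12 14))^6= (15)(4 12)(8 14)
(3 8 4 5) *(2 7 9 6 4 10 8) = (2 7 9 6 4 5 3)(8 10) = [0, 1, 7, 2, 5, 3, 4, 9, 10, 6, 8]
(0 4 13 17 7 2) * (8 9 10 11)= (0 4 13 17 7 2)(8 9 10 11)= [4, 1, 0, 3, 13, 5, 6, 2, 9, 10, 11, 8, 12, 17, 14, 15, 16, 7]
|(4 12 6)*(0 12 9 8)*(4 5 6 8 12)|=|(0 4 9 12 8)(5 6)|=10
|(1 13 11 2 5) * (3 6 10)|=15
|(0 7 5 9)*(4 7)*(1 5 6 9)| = 10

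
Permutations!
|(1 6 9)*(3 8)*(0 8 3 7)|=|(0 8 7)(1 6 9)|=3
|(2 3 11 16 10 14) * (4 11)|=|(2 3 4 11 16 10 14)|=7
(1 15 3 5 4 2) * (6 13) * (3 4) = (1 15 4 2)(3 5)(6 13) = [0, 15, 1, 5, 2, 3, 13, 7, 8, 9, 10, 11, 12, 6, 14, 4]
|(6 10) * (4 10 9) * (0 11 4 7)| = 7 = |(0 11 4 10 6 9 7)|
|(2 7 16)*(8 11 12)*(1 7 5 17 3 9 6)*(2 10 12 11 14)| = |(1 7 16 10 12 8 14 2 5 17 3 9 6)| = 13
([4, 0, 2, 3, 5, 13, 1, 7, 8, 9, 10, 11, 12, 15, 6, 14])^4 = (0 15)(1 13)(4 14)(5 6)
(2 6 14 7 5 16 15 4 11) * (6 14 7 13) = (2 14 13 6 7 5 16 15 4 11) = [0, 1, 14, 3, 11, 16, 7, 5, 8, 9, 10, 2, 12, 6, 13, 4, 15]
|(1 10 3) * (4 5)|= |(1 10 3)(4 5)|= 6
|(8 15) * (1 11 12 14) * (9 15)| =|(1 11 12 14)(8 9 15)| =12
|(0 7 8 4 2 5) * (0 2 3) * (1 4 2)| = 8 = |(0 7 8 2 5 1 4 3)|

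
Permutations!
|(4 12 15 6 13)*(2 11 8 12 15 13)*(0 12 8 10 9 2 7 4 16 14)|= 20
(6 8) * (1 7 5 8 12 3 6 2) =(1 7 5 8 2)(3 6 12) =[0, 7, 1, 6, 4, 8, 12, 5, 2, 9, 10, 11, 3]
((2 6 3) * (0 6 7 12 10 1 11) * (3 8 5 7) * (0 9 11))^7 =((0 6 8 5 7 12 10 1)(2 3)(9 11))^7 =(0 1 10 12 7 5 8 6)(2 3)(9 11)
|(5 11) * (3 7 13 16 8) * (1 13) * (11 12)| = 6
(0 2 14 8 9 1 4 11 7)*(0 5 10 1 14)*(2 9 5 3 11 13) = [9, 4, 0, 11, 13, 10, 6, 3, 5, 14, 1, 7, 12, 2, 8] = (0 9 14 8 5 10 1 4 13 2)(3 11 7)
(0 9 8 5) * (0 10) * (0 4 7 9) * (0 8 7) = (0 8 5 10 4)(7 9) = [8, 1, 2, 3, 0, 10, 6, 9, 5, 7, 4]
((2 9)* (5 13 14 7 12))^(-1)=((2 9)(5 13 14 7 12))^(-1)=(2 9)(5 12 7 14 13)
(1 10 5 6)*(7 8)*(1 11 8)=[0, 10, 2, 3, 4, 6, 11, 1, 7, 9, 5, 8]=(1 10 5 6 11 8 7)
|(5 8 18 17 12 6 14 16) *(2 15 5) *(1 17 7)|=12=|(1 17 12 6 14 16 2 15 5 8 18 7)|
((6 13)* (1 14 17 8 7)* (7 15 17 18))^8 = (18)(8 17 15)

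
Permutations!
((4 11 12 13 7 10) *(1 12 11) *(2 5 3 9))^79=(1 12 13 7 10 4)(2 9 3 5)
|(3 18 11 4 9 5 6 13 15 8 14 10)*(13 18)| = |(3 13 15 8 14 10)(4 9 5 6 18 11)| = 6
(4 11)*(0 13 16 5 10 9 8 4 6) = (0 13 16 5 10 9 8 4 11 6) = [13, 1, 2, 3, 11, 10, 0, 7, 4, 8, 9, 6, 12, 16, 14, 15, 5]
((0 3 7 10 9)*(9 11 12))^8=((0 3 7 10 11 12 9))^8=(0 3 7 10 11 12 9)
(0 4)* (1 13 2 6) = (0 4)(1 13 2 6) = [4, 13, 6, 3, 0, 5, 1, 7, 8, 9, 10, 11, 12, 2]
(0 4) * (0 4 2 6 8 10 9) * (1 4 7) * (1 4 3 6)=(0 2 1 3 6 8 10 9)(4 7)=[2, 3, 1, 6, 7, 5, 8, 4, 10, 0, 9]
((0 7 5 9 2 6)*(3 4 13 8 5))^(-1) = ((0 7 3 4 13 8 5 9 2 6))^(-1) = (0 6 2 9 5 8 13 4 3 7)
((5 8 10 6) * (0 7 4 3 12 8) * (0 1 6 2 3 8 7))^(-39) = (2 7 10 12 8 3 4)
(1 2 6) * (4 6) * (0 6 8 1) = (0 6)(1 2 4 8) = [6, 2, 4, 3, 8, 5, 0, 7, 1]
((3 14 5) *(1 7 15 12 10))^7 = (1 15 10 7 12)(3 14 5)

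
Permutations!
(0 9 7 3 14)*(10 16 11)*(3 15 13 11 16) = (16)(0 9 7 15 13 11 10 3 14) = [9, 1, 2, 14, 4, 5, 6, 15, 8, 7, 3, 10, 12, 11, 0, 13, 16]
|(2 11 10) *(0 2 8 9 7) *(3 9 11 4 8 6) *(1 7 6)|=|(0 2 4 8 11 10 1 7)(3 9 6)|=24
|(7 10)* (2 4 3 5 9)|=10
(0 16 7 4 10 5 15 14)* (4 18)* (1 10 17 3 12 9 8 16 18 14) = [18, 10, 2, 12, 17, 15, 6, 14, 16, 8, 5, 11, 9, 13, 0, 1, 7, 3, 4] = (0 18 4 17 3 12 9 8 16 7 14)(1 10 5 15)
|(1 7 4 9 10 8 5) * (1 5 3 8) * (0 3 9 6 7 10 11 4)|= 8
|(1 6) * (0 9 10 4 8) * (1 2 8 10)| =|(0 9 1 6 2 8)(4 10)| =6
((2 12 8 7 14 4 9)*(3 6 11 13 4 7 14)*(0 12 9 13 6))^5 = ((0 12 8 14 7 3)(2 9)(4 13)(6 11))^5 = (0 3 7 14 8 12)(2 9)(4 13)(6 11)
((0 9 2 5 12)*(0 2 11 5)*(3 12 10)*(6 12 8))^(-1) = (0 2 12 6 8 3 10 5 11 9)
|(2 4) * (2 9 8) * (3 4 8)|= 6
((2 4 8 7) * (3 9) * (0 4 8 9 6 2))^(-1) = (0 7 8 2 6 3 9 4)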